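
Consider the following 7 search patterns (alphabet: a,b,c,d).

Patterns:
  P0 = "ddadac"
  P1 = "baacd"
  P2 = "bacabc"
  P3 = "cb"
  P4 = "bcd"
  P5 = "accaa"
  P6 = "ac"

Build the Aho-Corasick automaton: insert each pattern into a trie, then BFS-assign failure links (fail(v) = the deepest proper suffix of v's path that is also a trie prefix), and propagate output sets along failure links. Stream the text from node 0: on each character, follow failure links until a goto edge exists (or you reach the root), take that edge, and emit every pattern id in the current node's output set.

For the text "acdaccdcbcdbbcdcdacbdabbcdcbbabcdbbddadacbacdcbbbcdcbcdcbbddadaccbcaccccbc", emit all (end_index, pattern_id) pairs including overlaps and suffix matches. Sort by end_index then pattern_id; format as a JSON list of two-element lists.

Construct AC machine:
Trie nodes:
  n0 'ε': a→20 b→7 c→16 d→1
  n1 'd': d→2
  n2 'dd': a→3
  n3 'dda': d→4
  n4 'ddad': a→5
  n5 'ddada': c→6
  n6 'ddadac': ·  [P0 ends]
  n7 'b': a→8 c→18
  n8 'ba': a→9 c→12
  n9 'baa': c→10
  n10 'baac': d→11
  n11 'baacd': ·  [P1 ends]
  n12 'bac': a→13
  n13 'baca': b→14
  n14 'bacab': c→15
  n15 'bacabc': ·  [P2 ends]
  n16 'c': b→17
  n17 'cb': ·  [P3 ends]
  n18 'bc': d→19
  n19 'bcd': ·  [P4 ends]
  n20 'a': c→21
  n21 'ac': c→22  [P6 ends]
  n22 'acc': a→23
  n23 'acca': a→24
  n24 'accaa': ·  [P5 ends]

BFS fail/out derivation:
  fail(1) 'd': from fail(0)=0 chase 'd': 0 ⇒ 0;  out=∅∪out(0)=∅
  fail(7) 'b': from fail(0)=0 chase 'b': 0 ⇒ 0;  out=∅∪out(0)=∅
  fail(16) 'c': from fail(0)=0 chase 'c': 0 ⇒ 0;  out=∅∪out(0)=∅
  fail(20) 'a': from fail(0)=0 chase 'a': 0 ⇒ 0;  out=∅∪out(0)=∅
  fail(2) 'dd': from fail(1)=0 chase 'd': 0 ⇒ 1;  out=∅∪out(1)=∅
  fail(8) 'ba': from fail(7)=0 chase 'a': 0 ⇒ 20;  out=∅∪out(20)=∅
  fail(17) 'cb': from fail(16)=0 chase 'b': 0 ⇒ 7;  out={3}∪out(7)={3}
  fail(18) 'bc': from fail(7)=0 chase 'c': 0 ⇒ 16;  out=∅∪out(16)=∅
  fail(21) 'ac': from fail(20)=0 chase 'c': 0 ⇒ 16;  out={6}∪out(16)={6}
  fail(3) 'dda': from fail(2)=1 chase 'a': 1→0 ⇒ 20;  out=∅∪out(20)=∅
  fail(9) 'baa': from fail(8)=20 chase 'a': 20→0 ⇒ 20;  out=∅∪out(20)=∅
  fail(12) 'bac': from fail(8)=20 chase 'c': 20 ⇒ 21;  out=∅∪out(21)={6}
  fail(19) 'bcd': from fail(18)=16 chase 'd': 16→0 ⇒ 1;  out={4}∪out(1)={4}
  fail(22) 'acc': from fail(21)=16 chase 'c': 16→0 ⇒ 16;  out=∅∪out(16)=∅
  fail(4) 'ddad': from fail(3)=20 chase 'd': 20→0 ⇒ 1;  out=∅∪out(1)=∅
  fail(10) 'baac': from fail(9)=20 chase 'c': 20 ⇒ 21;  out=∅∪out(21)={6}
  fail(13) 'baca': from fail(12)=21 chase 'a': 21→16→0 ⇒ 20;  out=∅∪out(20)=∅
  fail(23) 'acca': from fail(22)=16 chase 'a': 16→0 ⇒ 20;  out=∅∪out(20)=∅
  fail(5) 'ddada': from fail(4)=1 chase 'a': 1→0 ⇒ 20;  out=∅∪out(20)=∅
  fail(11) 'baacd': from fail(10)=21 chase 'd': 21→16→0 ⇒ 1;  out={1}∪out(1)={1}
  fail(14) 'bacab': from fail(13)=20 chase 'b': 20→0 ⇒ 7;  out=∅∪out(7)=∅
  fail(24) 'accaa': from fail(23)=20 chase 'a': 20→0 ⇒ 20;  out={5}∪out(20)={5}
  fail(6) 'ddadac': from fail(5)=20 chase 'c': 20 ⇒ 21;  out={0}∪out(21)={0,6}
  fail(15) 'bacabc': from fail(14)=7 chase 'c': 7 ⇒ 18;  out={2}∪out(18)={2}

Scan:
[0] read 'a'  n0⇒n20
[1] read 'c'  n20⇒n21  emit P6@[0:1]
[2] read 'd'  n21⇒n1 (via fail)
[3] read 'a'  n1⇒n20 (via fail)
[4] read 'c'  n20⇒n21  emit P6@[3:4]
[5] read 'c'  n21⇒n22
[6] read 'd'  n22⇒n1 (via fail)
[7] read 'c'  n1⇒n16 (via fail)
[8] read 'b'  n16⇒n17  emit P3@[7:8]
[9] read 'c'  n17⇒n18 (via fail)
[10] read 'd'  n18⇒n19  emit P4@[8:10]
[11] read 'b'  n19⇒n7 (via fail)
[12] read 'b'  n7⇒n7 (via fail)
[13] read 'c'  n7⇒n18
[14] read 'd'  n18⇒n19  emit P4@[12:14]
[15] read 'c'  n19⇒n16 (via fail)
[16] read 'd'  n16⇒n1 (via fail)
[17] read 'a'  n1⇒n20 (via fail)
[18] read 'c'  n20⇒n21  emit P6@[17:18]
[19] read 'b'  n21⇒n17 (via fail)  emit P3@[18:19]
[20] read 'd'  n17⇒n1 (via fail)
[21] read 'a'  n1⇒n20 (via fail)
[22] read 'b'  n20⇒n7 (via fail)
[23] read 'b'  n7⇒n7 (via fail)
[24] read 'c'  n7⇒n18
[25] read 'd'  n18⇒n19  emit P4@[23:25]
[26] read 'c'  n19⇒n16 (via fail)
[27] read 'b'  n16⇒n17  emit P3@[26:27]
[28] read 'b'  n17⇒n7 (via fail)
[29] read 'a'  n7⇒n8
[30] read 'b'  n8⇒n7 (via fail)
[31] read 'c'  n7⇒n18
[32] read 'd'  n18⇒n19  emit P4@[30:32]
[33] read 'b'  n19⇒n7 (via fail)
[34] read 'b'  n7⇒n7 (via fail)
[35] read 'd'  n7⇒n1 (via fail)
[36] read 'd'  n1⇒n2
[37] read 'a'  n2⇒n3
[38] read 'd'  n3⇒n4
[39] read 'a'  n4⇒n5
[40] read 'c'  n5⇒n6  emit P0@[35:40],P6@[39:40]
[41] read 'b'  n6⇒n17 (via fail)  emit P3@[40:41]
[42] read 'a'  n17⇒n8 (via fail)
[43] read 'c'  n8⇒n12  emit P6@[42:43]
[44] read 'd'  n12⇒n1 (via fail)
[45] read 'c'  n1⇒n16 (via fail)
[46] read 'b'  n16⇒n17  emit P3@[45:46]
[47] read 'b'  n17⇒n7 (via fail)
[48] read 'b'  n7⇒n7 (via fail)
[49] read 'c'  n7⇒n18
[50] read 'd'  n18⇒n19  emit P4@[48:50]
[51] read 'c'  n19⇒n16 (via fail)
[52] read 'b'  n16⇒n17  emit P3@[51:52]
[53] read 'c'  n17⇒n18 (via fail)
[54] read 'd'  n18⇒n19  emit P4@[52:54]
[55] read 'c'  n19⇒n16 (via fail)
[56] read 'b'  n16⇒n17  emit P3@[55:56]
[57] read 'b'  n17⇒n7 (via fail)
[58] read 'd'  n7⇒n1 (via fail)
[59] read 'd'  n1⇒n2
[60] read 'a'  n2⇒n3
[61] read 'd'  n3⇒n4
[62] read 'a'  n4⇒n5
[63] read 'c'  n5⇒n6  emit P0@[58:63],P6@[62:63]
[64] read 'c'  n6⇒n22 (via fail)
[65] read 'b'  n22⇒n17 (via fail)  emit P3@[64:65]
[66] read 'c'  n17⇒n18 (via fail)
[67] read 'a'  n18⇒n20 (via fail)
[68] read 'c'  n20⇒n21  emit P6@[67:68]
[69] read 'c'  n21⇒n22
[70] read 'c'  n22⇒n16 (via fail)
[71] read 'c'  n16⇒n16 (via fail)
[72] read 'b'  n16⇒n17  emit P3@[71:72]
[73] read 'c'  n17⇒n18 (via fail)

Matches: [[1,6],[4,6],[8,3],[10,4],[14,4],[18,6],[19,3],[25,4],[27,3],[32,4],[40,0],[40,6],[41,3],[43,6],[46,3],[50,4],[52,3],[54,4],[56,3],[63,0],[63,6],[65,3],[68,6],[72,3]]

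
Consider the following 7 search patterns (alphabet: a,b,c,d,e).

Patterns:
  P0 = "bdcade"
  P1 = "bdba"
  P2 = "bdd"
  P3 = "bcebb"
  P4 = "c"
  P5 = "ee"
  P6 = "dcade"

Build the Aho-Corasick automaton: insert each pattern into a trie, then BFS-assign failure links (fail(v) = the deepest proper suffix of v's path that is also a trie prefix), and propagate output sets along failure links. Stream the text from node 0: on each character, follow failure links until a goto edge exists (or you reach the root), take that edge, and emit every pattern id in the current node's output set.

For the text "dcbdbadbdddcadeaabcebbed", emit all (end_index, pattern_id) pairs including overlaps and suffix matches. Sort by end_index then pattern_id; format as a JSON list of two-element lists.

Build:
Trie nodes:
  n0 'ε': b→1 c→14 d→17 e→15
  n1 'b': c→10 d→2
  n2 'bd': b→7 c→3 d→9
  n3 'bdc': a→4
  n4 'bdca': d→5
  n5 'bdcad': e→6
  n6 'bdcade': ·  ←P0
  n7 'bdb': a→8
  n8 'bdba': ·  ←P1
  n9 'bdd': ·  ←P2
  n10 'bc': e→11
  n11 'bce': b→12
  n12 'bceb': b→13
  n13 'bcebb': ·  ←P3
  n14 'c': ·  ←P4
  n15 'e': e→16
  n16 'ee': ·  ←P5
  n17 'd': c→18
  n18 'dc': a→19
  n19 'dca': d→20
  n20 'dcad': e→21
  n21 'dcade': ·  ←P6

BFS fail/out derivation:
  fail(1) 'b': from fail(0)=0 chase 'b': 0 ⇒ 0;  out=∅∪out(0)=∅
  fail(14) 'c': from fail(0)=0 chase 'c': 0 ⇒ 0;  out={4}∪out(0)={4}
  fail(15) 'e': from fail(0)=0 chase 'e': 0 ⇒ 0;  out=∅∪out(0)=∅
  fail(17) 'd': from fail(0)=0 chase 'd': 0 ⇒ 0;  out=∅∪out(0)=∅
  fail(2) 'bd': from fail(1)=0 chase 'd': 0 ⇒ 17;  out=∅∪out(17)=∅
  fail(10) 'bc': from fail(1)=0 chase 'c': 0 ⇒ 14;  out=∅∪out(14)={4}
  fail(16) 'ee': from fail(15)=0 chase 'e': 0 ⇒ 15;  out={5}∪out(15)={5}
  fail(18) 'dc': from fail(17)=0 chase 'c': 0 ⇒ 14;  out=∅∪out(14)={4}
  fail(3) 'bdc': from fail(2)=17 chase 'c': 17 ⇒ 18;  out=∅∪out(18)={4}
  fail(7) 'bdb': from fail(2)=17 chase 'b': 17→0 ⇒ 1;  out=∅∪out(1)=∅
  fail(9) 'bdd': from fail(2)=17 chase 'd': 17→0 ⇒ 17;  out={2}∪out(17)={2}
  fail(11) 'bce': from fail(10)=14 chase 'e': 14→0 ⇒ 15;  out=∅∪out(15)=∅
  fail(19) 'dca': from fail(18)=14 chase 'a': 14→0 ⇒ 0;  out=∅∪out(0)=∅
  fail(4) 'bdca': from fail(3)=18 chase 'a': 18 ⇒ 19;  out=∅∪out(19)=∅
  fail(8) 'bdba': from fail(7)=1 chase 'a': 1→0 ⇒ 0;  out={1}∪out(0)={1}
  fail(12) 'bceb': from fail(11)=15 chase 'b': 15→0 ⇒ 1;  out=∅∪out(1)=∅
  fail(20) 'dcad': from fail(19)=0 chase 'd': 0 ⇒ 17;  out=∅∪out(17)=∅
  fail(5) 'bdcad': from fail(4)=19 chase 'd': 19 ⇒ 20;  out=∅∪out(20)=∅
  fail(13) 'bcebb': from fail(12)=1 chase 'b': 1→0 ⇒ 1;  out={3}∪out(1)={3}
  fail(21) 'dcade': from fail(20)=17 chase 'e': 17→0 ⇒ 15;  out={6}∪out(15)={6}
  fail(6) 'bdcade': from fail(5)=20 chase 'e': 20 ⇒ 21;  out={0}∪out(21)={0,6}

Run:
[0] read 'd'  n0⇒n17
[1] read 'c'  n17⇒n18  emit P4@[1:1]
[2] read 'b'  n18⇒n1 (via fail)
[3] read 'd'  n1⇒n2
[4] read 'b'  n2⇒n7
[5] read 'a'  n7⇒n8  emit P1@[2:5]
[6] read 'd'  n8⇒n17 (via fail)
[7] read 'b'  n17⇒n1 (via fail)
[8] read 'd'  n1⇒n2
[9] read 'd'  n2⇒n9  emit P2@[7:9]
[10] read 'd'  n9⇒n17 (via fail)
[11] read 'c'  n17⇒n18  emit P4@[11:11]
[12] read 'a'  n18⇒n19
[13] read 'd'  n19⇒n20
[14] read 'e'  n20⇒n21  emit P6@[10:14]
[15] read 'a'  n21⇒n0 (via fail)
[16] read 'a'  n0⇒n0
[17] read 'b'  n0⇒n1
[18] read 'c'  n1⇒n10  emit P4@[18:18]
[19] read 'e'  n10⇒n11
[20] read 'b'  n11⇒n12
[21] read 'b'  n12⇒n13  emit P3@[17:21]
[22] read 'e'  n13⇒n15 (via fail)
[23] read 'd'  n15⇒n17 (via fail)

Matches: [[1,4],[5,1],[9,2],[11,4],[14,6],[18,4],[21,3]]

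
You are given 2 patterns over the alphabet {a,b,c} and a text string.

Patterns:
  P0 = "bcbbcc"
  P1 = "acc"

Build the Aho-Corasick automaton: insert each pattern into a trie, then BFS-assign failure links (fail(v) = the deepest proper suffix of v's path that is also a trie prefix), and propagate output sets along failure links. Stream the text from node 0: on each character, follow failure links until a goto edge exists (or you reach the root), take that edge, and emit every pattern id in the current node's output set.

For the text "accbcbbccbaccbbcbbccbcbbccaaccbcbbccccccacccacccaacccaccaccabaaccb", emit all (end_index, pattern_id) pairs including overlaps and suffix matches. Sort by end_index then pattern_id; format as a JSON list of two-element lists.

Construct AC machine:
Trie (insert patterns):
  0='ε' goto a→7 b→1
  1='b' goto c→2
  2='bc' goto b→3
  3='bcb' goto b→4
  4='bcbb' goto c→5
  5='bcbbc' goto c→6
  6='bcbbcc' goto ·  ←P0
  7='a' goto c→8
  8='ac' goto c→9
  9='acc' goto ·  ←P1

Failure links (BFS by depth):
  fail(1) 'b': from fail(0)=0 chase 'b': 0 ⇒ 0;  out=∅∪out(0)=∅
  fail(7) 'a': from fail(0)=0 chase 'a': 0 ⇒ 0;  out=∅∪out(0)=∅
  fail(2) 'bc': from fail(1)=0 chase 'c': 0 ⇒ 0;  out=∅∪out(0)=∅
  fail(8) 'ac': from fail(7)=0 chase 'c': 0 ⇒ 0;  out=∅∪out(0)=∅
  fail(3) 'bcb': from fail(2)=0 chase 'b': 0 ⇒ 1;  out=∅∪out(1)=∅
  fail(9) 'acc': from fail(8)=0 chase 'c': 0 ⇒ 0;  out={1}∪out(0)={1}
  fail(4) 'bcbb': from fail(3)=1 chase 'b': 1→0 ⇒ 1;  out=∅∪out(1)=∅
  fail(5) 'bcbbc': from fail(4)=1 chase 'c': 1 ⇒ 2;  out=∅∪out(2)=∅
  fail(6) 'bcbbcc': from fail(5)=2 chase 'c': 2→0 ⇒ 0;  out={0}∪out(0)={0}

Run:
pos 0 'a': at 7
pos 1 'c': at 8
pos 2 'c': at 9  → match P1@[0:2]
pos 3 'b': at 1 (fail-walked)
pos 4 'c': at 2
pos 5 'b': at 3
pos 6 'b': at 4
pos 7 'c': at 5
pos 8 'c': at 6  → match P0@[3:8]
pos 9 'b': at 1 (fail-walked)
pos 10 'a': at 7 (fail-walked)
pos 11 'c': at 8
pos 12 'c': at 9  → match P1@[10:12]
pos 13 'b': at 1 (fail-walked)
pos 14 'b': at 1 (fail-walked)
pos 15 'c': at 2
pos 16 'b': at 3
pos 17 'b': at 4
pos 18 'c': at 5
pos 19 'c': at 6  → match P0@[14:19]
pos 20 'b': at 1 (fail-walked)
pos 21 'c': at 2
pos 22 'b': at 3
pos 23 'b': at 4
pos 24 'c': at 5
pos 25 'c': at 6  → match P0@[20:25]
pos 26 'a': at 7 (fail-walked)
pos 27 'a': at 7 (fail-walked)
pos 28 'c': at 8
pos 29 'c': at 9  → match P1@[27:29]
pos 30 'b': at 1 (fail-walked)
pos 31 'c': at 2
pos 32 'b': at 3
pos 33 'b': at 4
pos 34 'c': at 5
pos 35 'c': at 6  → match P0@[30:35]
pos 36 'c': at 0 (fail-walked)
pos 37 'c': at 0
pos 38 'c': at 0
pos 39 'c': at 0
pos 40 'a': at 7
pos 41 'c': at 8
pos 42 'c': at 9  → match P1@[40:42]
pos 43 'c': at 0 (fail-walked)
pos 44 'a': at 7
pos 45 'c': at 8
pos 46 'c': at 9  → match P1@[44:46]
pos 47 'c': at 0 (fail-walked)
pos 48 'a': at 7
pos 49 'a': at 7 (fail-walked)
pos 50 'c': at 8
pos 51 'c': at 9  → match P1@[49:51]
pos 52 'c': at 0 (fail-walked)
pos 53 'a': at 7
pos 54 'c': at 8
pos 55 'c': at 9  → match P1@[53:55]
pos 56 'a': at 7 (fail-walked)
pos 57 'c': at 8
pos 58 'c': at 9  → match P1@[56:58]
pos 59 'a': at 7 (fail-walked)
pos 60 'b': at 1 (fail-walked)
pos 61 'a': at 7 (fail-walked)
pos 62 'a': at 7 (fail-walked)
pos 63 'c': at 8
pos 64 'c': at 9  → match P1@[62:64]
pos 65 'b': at 1 (fail-walked)

Result: [[2,1],[8,0],[12,1],[19,0],[25,0],[29,1],[35,0],[42,1],[46,1],[51,1],[55,1],[58,1],[64,1]]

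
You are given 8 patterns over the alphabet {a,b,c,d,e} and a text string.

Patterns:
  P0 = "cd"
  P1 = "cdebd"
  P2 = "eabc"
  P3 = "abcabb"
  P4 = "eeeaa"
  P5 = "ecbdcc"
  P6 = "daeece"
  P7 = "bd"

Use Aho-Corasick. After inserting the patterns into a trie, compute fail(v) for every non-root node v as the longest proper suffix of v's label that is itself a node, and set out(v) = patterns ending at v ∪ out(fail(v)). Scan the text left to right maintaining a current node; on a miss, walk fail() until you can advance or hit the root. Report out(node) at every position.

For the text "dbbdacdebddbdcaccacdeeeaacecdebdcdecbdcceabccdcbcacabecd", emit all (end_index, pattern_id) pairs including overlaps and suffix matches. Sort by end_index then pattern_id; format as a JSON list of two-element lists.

Build:
Trie (insert patterns):
  0='ε' goto a→10 b→31 c→1 d→25 e→6
  1='c' goto d→2
  2='cd' goto e→3  [P0 ends]
  3='cde' goto b→4
  4='cdeb' goto d→5
  5='cdebd' goto ·  [P1 ends]
  6='e' goto a→7 c→20 e→16
  7='ea' goto b→8
  8='eab' goto c→9
  9='eabc' goto ·  [P2 ends]
  10='a' goto b→11
  11='ab' goto c→12
  12='abc' goto a→13
  13='abca' goto b→14
  14='abcab' goto b→15
  15='abcabb' goto ·  [P3 ends]
  16='ee' goto e→17
  17='eee' goto a→18
  18='eeea' goto a→19
  19='eeeaa' goto ·  [P4 ends]
  20='ec' goto b→21
  21='ecb' goto d→22
  22='ecbd' goto c→23
  23='ecbdc' goto c→24
  24='ecbdcc' goto ·  [P5 ends]
  25='d' goto a→26
  26='da' goto e→27
  27='dae' goto e→28
  28='daee' goto c→29
  29='daeec' goto e→30
  30='daeece' goto ·  [P6 ends]
  31='b' goto d→32
  32='bd' goto ·  [P7 ends]

BFS fail/out derivation:
  fail(1) 'c': from fail(0)=0 chase 'c': 0 ⇒ 0;  out=∅∪out(0)=∅
  fail(6) 'e': from fail(0)=0 chase 'e': 0 ⇒ 0;  out=∅∪out(0)=∅
  fail(10) 'a': from fail(0)=0 chase 'a': 0 ⇒ 0;  out=∅∪out(0)=∅
  fail(25) 'd': from fail(0)=0 chase 'd': 0 ⇒ 0;  out=∅∪out(0)=∅
  fail(31) 'b': from fail(0)=0 chase 'b': 0 ⇒ 0;  out=∅∪out(0)=∅
  fail(2) 'cd': from fail(1)=0 chase 'd': 0 ⇒ 25;  out={0}∪out(25)={0}
  fail(7) 'ea': from fail(6)=0 chase 'a': 0 ⇒ 10;  out=∅∪out(10)=∅
  fail(11) 'ab': from fail(10)=0 chase 'b': 0 ⇒ 31;  out=∅∪out(31)=∅
  fail(16) 'ee': from fail(6)=0 chase 'e': 0 ⇒ 6;  out=∅∪out(6)=∅
  fail(20) 'ec': from fail(6)=0 chase 'c': 0 ⇒ 1;  out=∅∪out(1)=∅
  fail(26) 'da': from fail(25)=0 chase 'a': 0 ⇒ 10;  out=∅∪out(10)=∅
  fail(32) 'bd': from fail(31)=0 chase 'd': 0 ⇒ 25;  out={7}∪out(25)={7}
  fail(3) 'cde': from fail(2)=25 chase 'e': 25→0 ⇒ 6;  out=∅∪out(6)=∅
  fail(8) 'eab': from fail(7)=10 chase 'b': 10 ⇒ 11;  out=∅∪out(11)=∅
  fail(12) 'abc': from fail(11)=31 chase 'c': 31→0 ⇒ 1;  out=∅∪out(1)=∅
  fail(17) 'eee': from fail(16)=6 chase 'e': 6 ⇒ 16;  out=∅∪out(16)=∅
  fail(21) 'ecb': from fail(20)=1 chase 'b': 1→0 ⇒ 31;  out=∅∪out(31)=∅
  fail(27) 'dae': from fail(26)=10 chase 'e': 10→0 ⇒ 6;  out=∅∪out(6)=∅
  fail(4) 'cdeb': from fail(3)=6 chase 'b': 6→0 ⇒ 31;  out=∅∪out(31)=∅
  fail(9) 'eabc': from fail(8)=11 chase 'c': 11 ⇒ 12;  out={2}∪out(12)={2}
  fail(13) 'abca': from fail(12)=1 chase 'a': 1→0 ⇒ 10;  out=∅∪out(10)=∅
  fail(18) 'eeea': from fail(17)=16 chase 'a': 16→6 ⇒ 7;  out=∅∪out(7)=∅
  fail(22) 'ecbd': from fail(21)=31 chase 'd': 31 ⇒ 32;  out=∅∪out(32)={7}
  fail(28) 'daee': from fail(27)=6 chase 'e': 6 ⇒ 16;  out=∅∪out(16)=∅
  fail(5) 'cdebd': from fail(4)=31 chase 'd': 31 ⇒ 32;  out={1}∪out(32)={1,7}
  fail(14) 'abcab': from fail(13)=10 chase 'b': 10 ⇒ 11;  out=∅∪out(11)=∅
  fail(19) 'eeeaa': from fail(18)=7 chase 'a': 7→10→0 ⇒ 10;  out={4}∪out(10)={4}
  fail(23) 'ecbdc': from fail(22)=32 chase 'c': 32→25→0 ⇒ 1;  out=∅∪out(1)=∅
  fail(29) 'daeec': from fail(28)=16 chase 'c': 16→6 ⇒ 20;  out=∅∪out(20)=∅
  fail(15) 'abcabb': from fail(14)=11 chase 'b': 11→31→0 ⇒ 31;  out={3}∪out(31)={3}
  fail(24) 'ecbdcc': from fail(23)=1 chase 'c': 1→0 ⇒ 1;  out={5}∪out(1)={5}
  fail(30) 'daeece': from fail(29)=20 chase 'e': 20→1→0 ⇒ 6;  out={6}∪out(6)={6}

Text stream:
pos 0 'd': at 25
pos 1 'b': at 31 (via fail)
pos 2 'b': at 31 (via fail)
pos 3 'd': at 32  emit P7@[2:3]
pos 4 'a': at 26 (via fail)
pos 5 'c': at 1 (via fail)
pos 6 'd': at 2  emit P0@[5:6]
pos 7 'e': at 3
pos 8 'b': at 4
pos 9 'd': at 5  emit P1@[5:9],P7@[8:9]
pos 10 'd': at 25 (via fail)
pos 11 'b': at 31 (via fail)
pos 12 'd': at 32  emit P7@[11:12]
pos 13 'c': at 1 (via fail)
pos 14 'a': at 10 (via fail)
pos 15 'c': at 1 (via fail)
pos 16 'c': at 1 (via fail)
pos 17 'a': at 10 (via fail)
pos 18 'c': at 1 (via fail)
pos 19 'd': at 2  emit P0@[18:19]
pos 20 'e': at 3
pos 21 'e': at 16 (via fail)
pos 22 'e': at 17
pos 23 'a': at 18
pos 24 'a': at 19  emit P4@[20:24]
pos 25 'c': at 1 (via fail)
pos 26 'e': at 6 (via fail)
pos 27 'c': at 20
pos 28 'd': at 2 (via fail)  emit P0@[27:28]
pos 29 'e': at 3
pos 30 'b': at 4
pos 31 'd': at 5  emit P1@[27:31],P7@[30:31]
pos 32 'c': at 1 (via fail)
pos 33 'd': at 2  emit P0@[32:33]
pos 34 'e': at 3
pos 35 'c': at 20 (via fail)
pos 36 'b': at 21
pos 37 'd': at 22  emit P7@[36:37]
pos 38 'c': at 23
pos 39 'c': at 24  emit P5@[34:39]
pos 40 'e': at 6 (via fail)
pos 41 'a': at 7
pos 42 'b': at 8
pos 43 'c': at 9  emit P2@[40:43]
pos 44 'c': at 1 (via fail)
pos 45 'd': at 2  emit P0@[44:45]
pos 46 'c': at 1 (via fail)
pos 47 'b': at 31 (via fail)
pos 48 'c': at 1 (via fail)
pos 49 'a': at 10 (via fail)
pos 50 'c': at 1 (via fail)
pos 51 'a': at 10 (via fail)
pos 52 'b': at 11
pos 53 'e': at 6 (via fail)
pos 54 'c': at 20
pos 55 'd': at 2 (via fail)  emit P0@[54:55]

All matches (sorted): [[3,7],[6,0],[9,1],[9,7],[12,7],[19,0],[24,4],[28,0],[31,1],[31,7],[33,0],[37,7],[39,5],[43,2],[45,0],[55,0]]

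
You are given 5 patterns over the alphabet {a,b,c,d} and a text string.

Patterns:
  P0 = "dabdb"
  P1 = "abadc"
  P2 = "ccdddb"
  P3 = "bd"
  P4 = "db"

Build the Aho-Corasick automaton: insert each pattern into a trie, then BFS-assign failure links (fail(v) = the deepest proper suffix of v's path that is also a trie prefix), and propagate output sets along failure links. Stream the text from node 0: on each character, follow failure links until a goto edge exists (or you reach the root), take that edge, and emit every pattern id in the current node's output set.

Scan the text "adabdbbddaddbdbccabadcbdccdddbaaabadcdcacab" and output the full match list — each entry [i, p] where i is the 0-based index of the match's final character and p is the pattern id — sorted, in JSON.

Construct AC machine:
Trie nodes:
  n0 'ε': a→6 b→17 c→11 d→1
  n1 'd': a→2 b→19
  n2 'da': b→3
  n3 'dab': d→4
  n4 'dabd': b→5
  n5 'dabdb': ·  [P0 ends]
  n6 'a': b→7
  n7 'ab': a→8
  n8 'aba': d→9
  n9 'abad': c→10
  n10 'abadc': ·  [P1 ends]
  n11 'c': c→12
  n12 'cc': d→13
  n13 'ccd': d→14
  n14 'ccdd': d→15
  n15 'ccddd': b→16
  n16 'ccdddb': ·  [P2 ends]
  n17 'b': d→18
  n18 'bd': ·  [P3 ends]
  n19 'db': ·  [P4 ends]

Failure links (BFS by depth):
  fail(1) 'd': from fail(0)=0 chase 'd': 0 ⇒ 0;  out=∅∪out(0)=∅
  fail(6) 'a': from fail(0)=0 chase 'a': 0 ⇒ 0;  out=∅∪out(0)=∅
  fail(11) 'c': from fail(0)=0 chase 'c': 0 ⇒ 0;  out=∅∪out(0)=∅
  fail(17) 'b': from fail(0)=0 chase 'b': 0 ⇒ 0;  out=∅∪out(0)=∅
  fail(2) 'da': from fail(1)=0 chase 'a': 0 ⇒ 6;  out=∅∪out(6)=∅
  fail(7) 'ab': from fail(6)=0 chase 'b': 0 ⇒ 17;  out=∅∪out(17)=∅
  fail(12) 'cc': from fail(11)=0 chase 'c': 0 ⇒ 11;  out=∅∪out(11)=∅
  fail(18) 'bd': from fail(17)=0 chase 'd': 0 ⇒ 1;  out={3}∪out(1)={3}
  fail(19) 'db': from fail(1)=0 chase 'b': 0 ⇒ 17;  out={4}∪out(17)={4}
  fail(3) 'dab': from fail(2)=6 chase 'b': 6 ⇒ 7;  out=∅∪out(7)=∅
  fail(8) 'aba': from fail(7)=17 chase 'a': 17→0 ⇒ 6;  out=∅∪out(6)=∅
  fail(13) 'ccd': from fail(12)=11 chase 'd': 11→0 ⇒ 1;  out=∅∪out(1)=∅
  fail(4) 'dabd': from fail(3)=7 chase 'd': 7→17 ⇒ 18;  out=∅∪out(18)={3}
  fail(9) 'abad': from fail(8)=6 chase 'd': 6→0 ⇒ 1;  out=∅∪out(1)=∅
  fail(14) 'ccdd': from fail(13)=1 chase 'd': 1→0 ⇒ 1;  out=∅∪out(1)=∅
  fail(5) 'dabdb': from fail(4)=18 chase 'b': 18→1 ⇒ 19;  out={0}∪out(19)={0,4}
  fail(10) 'abadc': from fail(9)=1 chase 'c': 1→0 ⇒ 11;  out={1}∪out(11)={1}
  fail(15) 'ccddd': from fail(14)=1 chase 'd': 1→0 ⇒ 1;  out=∅∪out(1)=∅
  fail(16) 'ccdddb': from fail(15)=1 chase 'b': 1 ⇒ 19;  out={2}∪out(19)={2,4}

Run:
i=0 'a': node 0→6
i=1 'd': node 6→1 (fail-walked)
i=2 'a': node 1→2
i=3 'b': node 2→3
i=4 'd': node 3→4  emit P3@[3:4]
i=5 'b': node 4→5  emit P0@[1:5],P4@[4:5]
i=6 'b': node 5→17 (fail-walked)
i=7 'd': node 17→18  emit P3@[6:7]
i=8 'd': node 18→1 (fail-walked)
i=9 'a': node 1→2
i=10 'd': node 2→1 (fail-walked)
i=11 'd': node 1→1 (fail-walked)
i=12 'b': node 1→19  emit P4@[11:12]
i=13 'd': node 19→18 (fail-walked)  emit P3@[12:13]
i=14 'b': node 18→19 (fail-walked)  emit P4@[13:14]
i=15 'c': node 19→11 (fail-walked)
i=16 'c': node 11→12
i=17 'a': node 12→6 (fail-walked)
i=18 'b': node 6→7
i=19 'a': node 7→8
i=20 'd': node 8→9
i=21 'c': node 9→10  emit P1@[17:21]
i=22 'b': node 10→17 (fail-walked)
i=23 'd': node 17→18  emit P3@[22:23]
i=24 'c': node 18→11 (fail-walked)
i=25 'c': node 11→12
i=26 'd': node 12→13
i=27 'd': node 13→14
i=28 'd': node 14→15
i=29 'b': node 15→16  emit P2@[24:29],P4@[28:29]
i=30 'a': node 16→6 (fail-walked)
i=31 'a': node 6→6 (fail-walked)
i=32 'a': node 6→6 (fail-walked)
i=33 'b': node 6→7
i=34 'a': node 7→8
i=35 'd': node 8→9
i=36 'c': node 9→10  emit P1@[32:36]
i=37 'd': node 10→1 (fail-walked)
i=38 'c': node 1→11 (fail-walked)
i=39 'a': node 11→6 (fail-walked)
i=40 'c': node 6→11 (fail-walked)
i=41 'a': node 11→6 (fail-walked)
i=42 'b': node 6→7

Matches: [[4,3],[5,0],[5,4],[7,3],[12,4],[13,3],[14,4],[21,1],[23,3],[29,2],[29,4],[36,1]]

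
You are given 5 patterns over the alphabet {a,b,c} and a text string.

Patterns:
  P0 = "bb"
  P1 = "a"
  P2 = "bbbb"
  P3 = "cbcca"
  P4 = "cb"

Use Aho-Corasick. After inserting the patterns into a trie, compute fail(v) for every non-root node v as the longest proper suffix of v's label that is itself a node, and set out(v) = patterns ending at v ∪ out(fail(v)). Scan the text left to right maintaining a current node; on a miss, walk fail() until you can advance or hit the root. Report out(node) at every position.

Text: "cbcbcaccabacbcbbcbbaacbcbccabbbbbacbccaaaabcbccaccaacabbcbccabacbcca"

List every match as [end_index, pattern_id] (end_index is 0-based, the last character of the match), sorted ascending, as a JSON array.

Construct AC machine:
Trie (insert patterns):
  0='ε' goto a→3 b→1 c→6
  1='b' goto b→2
  2='bb' goto b→4  [P0 ends]
  3='a' goto ·  [P1 ends]
  4='bbb' goto b→5
  5='bbbb' goto ·  [P2 ends]
  6='c' goto b→7
  7='cb' goto c→8  [P4 ends]
  8='cbc' goto c→9
  9='cbcc' goto a→10
  10='cbcca' goto ·  [P3 ends]

Failure links (BFS by depth):
  fail(1) 'b': from fail(0)=0 chase 'b': 0 ⇒ 0;  out=∅∪out(0)=∅
  fail(3) 'a': from fail(0)=0 chase 'a': 0 ⇒ 0;  out={1}∪out(0)={1}
  fail(6) 'c': from fail(0)=0 chase 'c': 0 ⇒ 0;  out=∅∪out(0)=∅
  fail(2) 'bb': from fail(1)=0 chase 'b': 0 ⇒ 1;  out={0}∪out(1)={0}
  fail(7) 'cb': from fail(6)=0 chase 'b': 0 ⇒ 1;  out={4}∪out(1)={4}
  fail(4) 'bbb': from fail(2)=1 chase 'b': 1 ⇒ 2;  out=∅∪out(2)={0}
  fail(8) 'cbc': from fail(7)=1 chase 'c': 1→0 ⇒ 6;  out=∅∪out(6)=∅
  fail(5) 'bbbb': from fail(4)=2 chase 'b': 2 ⇒ 4;  out={2}∪out(4)={0,2}
  fail(9) 'cbcc': from fail(8)=6 chase 'c': 6→0 ⇒ 6;  out=∅∪out(6)=∅
  fail(10) 'cbcca': from fail(9)=6 chase 'a': 6→0 ⇒ 3;  out={3}∪out(3)={1,3}

Scan:
pos 0 'c': at 6
pos 1 'b': at 7  emit P4@[0:1]
pos 2 'c': at 8
pos 3 'b': at 7 (fail-walked)  emit P4@[2:3]
pos 4 'c': at 8
pos 5 'a': at 3 (fail-walked)  emit P1@[5:5]
pos 6 'c': at 6 (fail-walked)
pos 7 'c': at 6 (fail-walked)
pos 8 'a': at 3 (fail-walked)  emit P1@[8:8]
pos 9 'b': at 1 (fail-walked)
pos 10 'a': at 3 (fail-walked)  emit P1@[10:10]
pos 11 'c': at 6 (fail-walked)
pos 12 'b': at 7  emit P4@[11:12]
pos 13 'c': at 8
pos 14 'b': at 7 (fail-walked)  emit P4@[13:14]
pos 15 'b': at 2 (fail-walked)  emit P0@[14:15]
pos 16 'c': at 6 (fail-walked)
pos 17 'b': at 7  emit P4@[16:17]
pos 18 'b': at 2 (fail-walked)  emit P0@[17:18]
pos 19 'a': at 3 (fail-walked)  emit P1@[19:19]
pos 20 'a': at 3 (fail-walked)  emit P1@[20:20]
pos 21 'c': at 6 (fail-walked)
pos 22 'b': at 7  emit P4@[21:22]
pos 23 'c': at 8
pos 24 'b': at 7 (fail-walked)  emit P4@[23:24]
pos 25 'c': at 8
pos 26 'c': at 9
pos 27 'a': at 10  emit P1@[27:27],P3@[23:27]
pos 28 'b': at 1 (fail-walked)
pos 29 'b': at 2  emit P0@[28:29]
pos 30 'b': at 4  emit P0@[29:30]
pos 31 'b': at 5  emit P0@[30:31],P2@[28:31]
pos 32 'b': at 5 (fail-walked)  emit P0@[31:32],P2@[29:32]
pos 33 'a': at 3 (fail-walked)  emit P1@[33:33]
pos 34 'c': at 6 (fail-walked)
pos 35 'b': at 7  emit P4@[34:35]
pos 36 'c': at 8
pos 37 'c': at 9
pos 38 'a': at 10  emit P1@[38:38],P3@[34:38]
pos 39 'a': at 3 (fail-walked)  emit P1@[39:39]
pos 40 'a': at 3 (fail-walked)  emit P1@[40:40]
pos 41 'a': at 3 (fail-walked)  emit P1@[41:41]
pos 42 'b': at 1 (fail-walked)
pos 43 'c': at 6 (fail-walked)
pos 44 'b': at 7  emit P4@[43:44]
pos 45 'c': at 8
pos 46 'c': at 9
pos 47 'a': at 10  emit P1@[47:47],P3@[43:47]
pos 48 'c': at 6 (fail-walked)
pos 49 'c': at 6 (fail-walked)
pos 50 'a': at 3 (fail-walked)  emit P1@[50:50]
pos 51 'a': at 3 (fail-walked)  emit P1@[51:51]
pos 52 'c': at 6 (fail-walked)
pos 53 'a': at 3 (fail-walked)  emit P1@[53:53]
pos 54 'b': at 1 (fail-walked)
pos 55 'b': at 2  emit P0@[54:55]
pos 56 'c': at 6 (fail-walked)
pos 57 'b': at 7  emit P4@[56:57]
pos 58 'c': at 8
pos 59 'c': at 9
pos 60 'a': at 10  emit P1@[60:60],P3@[56:60]
pos 61 'b': at 1 (fail-walked)
pos 62 'a': at 3 (fail-walked)  emit P1@[62:62]
pos 63 'c': at 6 (fail-walked)
pos 64 'b': at 7  emit P4@[63:64]
pos 65 'c': at 8
pos 66 'c': at 9
pos 67 'a': at 10  emit P1@[67:67],P3@[63:67]

All matches (sorted): [[1,4],[3,4],[5,1],[8,1],[10,1],[12,4],[14,4],[15,0],[17,4],[18,0],[19,1],[20,1],[22,4],[24,4],[27,1],[27,3],[29,0],[30,0],[31,0],[31,2],[32,0],[32,2],[33,1],[35,4],[38,1],[38,3],[39,1],[40,1],[41,1],[44,4],[47,1],[47,3],[50,1],[51,1],[53,1],[55,0],[57,4],[60,1],[60,3],[62,1],[64,4],[67,1],[67,3]]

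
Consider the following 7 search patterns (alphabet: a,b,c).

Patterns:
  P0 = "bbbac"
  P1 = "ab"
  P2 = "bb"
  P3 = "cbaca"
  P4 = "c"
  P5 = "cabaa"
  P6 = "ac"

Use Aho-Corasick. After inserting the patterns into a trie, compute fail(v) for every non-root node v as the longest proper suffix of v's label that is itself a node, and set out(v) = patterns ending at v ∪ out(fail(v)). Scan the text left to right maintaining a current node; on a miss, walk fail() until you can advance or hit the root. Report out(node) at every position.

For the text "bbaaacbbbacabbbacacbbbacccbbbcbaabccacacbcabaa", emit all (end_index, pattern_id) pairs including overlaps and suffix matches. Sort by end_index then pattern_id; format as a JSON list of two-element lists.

Build:
Trie nodes:
  0='ε' goto a→6 b→1 c→8
  1='b' goto b→2
  2='bb' goto b→3  ←P2
  3='bbb' goto a→4
  4='bbba' goto c→5
  5='bbbac' goto ·  ←P0
  6='a' goto b→7 c→17
  7='ab' goto ·  ←P1
  8='c' goto a→13 b→9  ←P4
  9='cb' goto a→10
  10='cba' goto c→11
  11='cbac' goto a→12
  12='cbaca' goto ·  ←P3
  13='ca' goto b→14
  14='cab' goto a→15
  15='caba' goto a→16
  16='cabaa' goto ·  ←P5
  17='ac' goto ·  ←P6

Failure links (BFS by depth):
  n1('b'): parent n0 fail=0; on 'b' 0 → fail=0;  out ∅∪∅=∅
  n6('a'): parent n0 fail=0; on 'a' 0 → fail=0;  out ∅∪∅=∅
  n8('c'): parent n0 fail=0; on 'c' 0 → fail=0;  out {4}∪∅={4}
  n2('bb'): parent n1 fail=0; on 'b' 0 → fail=1;  out {2}∪∅={2}
  n7('ab'): parent n6 fail=0; on 'b' 0 → fail=1;  out {1}∪∅={1}
  n9('cb'): parent n8 fail=0; on 'b' 0 → fail=1;  out ∅∪∅=∅
  n13('ca'): parent n8 fail=0; on 'a' 0 → fail=6;  out ∅∪∅=∅
  n17('ac'): parent n6 fail=0; on 'c' 0 → fail=8;  out {6}∪{4}={4,6}
  n3('bbb'): parent n2 fail=1; on 'b' 1 → fail=2;  out ∅∪{2}={2}
  n10('cba'): parent n9 fail=1; on 'a' 1→0 → fail=6;  out ∅∪∅=∅
  n14('cab'): parent n13 fail=6; on 'b' 6 → fail=7;  out ∅∪{1}={1}
  n4('bbba'): parent n3 fail=2; on 'a' 2→1→0 → fail=6;  out ∅∪∅=∅
  n11('cbac'): parent n10 fail=6; on 'c' 6 → fail=17;  out ∅∪{4,6}={4,6}
  n15('caba'): parent n14 fail=7; on 'a' 7→1→0 → fail=6;  out ∅∪∅=∅
  n5('bbbac'): parent n4 fail=6; on 'c' 6 → fail=17;  out {0}∪{4,6}={0,4,6}
  n12('cbaca'): parent n11 fail=17; on 'a' 17→8 → fail=13;  out {3}∪∅={3}
  n16('cabaa'): parent n15 fail=6; on 'a' 6→0 → fail=6;  out {5}∪∅={5}

Text stream:
i=0 'b': node 0→1
i=1 'b': node 1→2  ** P2@[0:1]
i=2 'a': node 2→6 (fail-walked)
i=3 'a': node 6→6 (fail-walked)
i=4 'a': node 6→6 (fail-walked)
i=5 'c': node 6→17  ** P4@[5:5],P6@[4:5]
i=6 'b': node 17→9 (fail-walked)
i=7 'b': node 9→2 (fail-walked)  ** P2@[6:7]
i=8 'b': node 2→3  ** P2@[7:8]
i=9 'a': node 3→4
i=10 'c': node 4→5  ** P0@[6:10],P4@[10:10],P6@[9:10]
i=11 'a': node 5→13 (fail-walked)
i=12 'b': node 13→14  ** P1@[11:12]
i=13 'b': node 14→2 (fail-walked)  ** P2@[12:13]
i=14 'b': node 2→3  ** P2@[13:14]
i=15 'a': node 3→4
i=16 'c': node 4→5  ** P0@[12:16],P4@[16:16],P6@[15:16]
i=17 'a': node 5→13 (fail-walked)
i=18 'c': node 13→17 (fail-walked)  ** P4@[18:18],P6@[17:18]
i=19 'b': node 17→9 (fail-walked)
i=20 'b': node 9→2 (fail-walked)  ** P2@[19:20]
i=21 'b': node 2→3  ** P2@[20:21]
i=22 'a': node 3→4
i=23 'c': node 4→5  ** P0@[19:23],P4@[23:23],P6@[22:23]
i=24 'c': node 5→8 (fail-walked)  ** P4@[24:24]
i=25 'c': node 8→8 (fail-walked)  ** P4@[25:25]
i=26 'b': node 8→9
i=27 'b': node 9→2 (fail-walked)  ** P2@[26:27]
i=28 'b': node 2→3  ** P2@[27:28]
i=29 'c': node 3→8 (fail-walked)  ** P4@[29:29]
i=30 'b': node 8→9
i=31 'a': node 9→10
i=32 'a': node 10→6 (fail-walked)
i=33 'b': node 6→7  ** P1@[32:33]
i=34 'c': node 7→8 (fail-walked)  ** P4@[34:34]
i=35 'c': node 8→8 (fail-walked)  ** P4@[35:35]
i=36 'a': node 8→13
i=37 'c': node 13→17 (fail-walked)  ** P4@[37:37],P6@[36:37]
i=38 'a': node 17→13 (fail-walked)
i=39 'c': node 13→17 (fail-walked)  ** P4@[39:39],P6@[38:39]
i=40 'b': node 17→9 (fail-walked)
i=41 'c': node 9→8 (fail-walked)  ** P4@[41:41]
i=42 'a': node 8→13
i=43 'b': node 13→14  ** P1@[42:43]
i=44 'a': node 14→15
i=45 'a': node 15→16  ** P5@[41:45]

Result: [[1,2],[5,4],[5,6],[7,2],[8,2],[10,0],[10,4],[10,6],[12,1],[13,2],[14,2],[16,0],[16,4],[16,6],[18,4],[18,6],[20,2],[21,2],[23,0],[23,4],[23,6],[24,4],[25,4],[27,2],[28,2],[29,4],[33,1],[34,4],[35,4],[37,4],[37,6],[39,4],[39,6],[41,4],[43,1],[45,5]]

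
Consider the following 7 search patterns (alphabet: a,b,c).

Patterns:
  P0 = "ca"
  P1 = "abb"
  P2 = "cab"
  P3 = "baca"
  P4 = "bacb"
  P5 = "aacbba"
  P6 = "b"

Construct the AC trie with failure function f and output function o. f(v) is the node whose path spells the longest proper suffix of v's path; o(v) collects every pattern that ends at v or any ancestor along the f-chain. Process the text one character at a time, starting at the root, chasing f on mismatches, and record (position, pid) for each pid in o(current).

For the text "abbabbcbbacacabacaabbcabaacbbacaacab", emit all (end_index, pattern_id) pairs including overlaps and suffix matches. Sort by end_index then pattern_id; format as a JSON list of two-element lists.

Build automaton:
Trie nodes:
  0='ε' goto a→3 b→7 c→1
  1='c' goto a→2
  2='ca' goto b→6  ←P0
  3='a' goto a→12 b→4
  4='ab' goto b→5
  5='abb' goto ·  ←P1
  6='cab' goto ·  ←P2
  7='b' goto a→8  ←P6
  8='ba' goto c→9
  9='bac' goto a→10 b→11
  10='baca' goto ·  ←P3
  11='bacb' goto ·  ←P4
  12='aa' goto c→13
  13='aac' goto b→14
  14='aacb' goto b→15
  15='aacbb' goto a→16
  16='aacbba' goto ·  ←P5

BFS fail/out derivation:
  fail(1) 'c': from fail(0)=0 chase 'c': 0 ⇒ 0;  out=∅∪out(0)=∅
  fail(3) 'a': from fail(0)=0 chase 'a': 0 ⇒ 0;  out=∅∪out(0)=∅
  fail(7) 'b': from fail(0)=0 chase 'b': 0 ⇒ 0;  out={6}∪out(0)={6}
  fail(2) 'ca': from fail(1)=0 chase 'a': 0 ⇒ 3;  out={0}∪out(3)={0}
  fail(4) 'ab': from fail(3)=0 chase 'b': 0 ⇒ 7;  out=∅∪out(7)={6}
  fail(8) 'ba': from fail(7)=0 chase 'a': 0 ⇒ 3;  out=∅∪out(3)=∅
  fail(12) 'aa': from fail(3)=0 chase 'a': 0 ⇒ 3;  out=∅∪out(3)=∅
  fail(5) 'abb': from fail(4)=7 chase 'b': 7→0 ⇒ 7;  out={1}∪out(7)={1,6}
  fail(6) 'cab': from fail(2)=3 chase 'b': 3 ⇒ 4;  out={2}∪out(4)={2,6}
  fail(9) 'bac': from fail(8)=3 chase 'c': 3→0 ⇒ 1;  out=∅∪out(1)=∅
  fail(13) 'aac': from fail(12)=3 chase 'c': 3→0 ⇒ 1;  out=∅∪out(1)=∅
  fail(10) 'baca': from fail(9)=1 chase 'a': 1 ⇒ 2;  out={3}∪out(2)={0,3}
  fail(11) 'bacb': from fail(9)=1 chase 'b': 1→0 ⇒ 7;  out={4}∪out(7)={4,6}
  fail(14) 'aacb': from fail(13)=1 chase 'b': 1→0 ⇒ 7;  out=∅∪out(7)={6}
  fail(15) 'aacbb': from fail(14)=7 chase 'b': 7→0 ⇒ 7;  out=∅∪out(7)={6}
  fail(16) 'aacbba': from fail(15)=7 chase 'a': 7 ⇒ 8;  out={5}∪out(8)={5}

Run:
pos 0 'a': at 3
pos 1 'b': at 4  emit P6@[1:1]
pos 2 'b': at 5  emit P1@[0:2],P6@[2:2]
pos 3 'a': at 8 (fail-walked)
pos 4 'b': at 4 (fail-walked)  emit P6@[4:4]
pos 5 'b': at 5  emit P1@[3:5],P6@[5:5]
pos 6 'c': at 1 (fail-walked)
pos 7 'b': at 7 (fail-walked)  emit P6@[7:7]
pos 8 'b': at 7 (fail-walked)  emit P6@[8:8]
pos 9 'a': at 8
pos 10 'c': at 9
pos 11 'a': at 10  emit P0@[10:11],P3@[8:11]
pos 12 'c': at 1 (fail-walked)
pos 13 'a': at 2  emit P0@[12:13]
pos 14 'b': at 6  emit P2@[12:14],P6@[14:14]
pos 15 'a': at 8 (fail-walked)
pos 16 'c': at 9
pos 17 'a': at 10  emit P0@[16:17],P3@[14:17]
pos 18 'a': at 12 (fail-walked)
pos 19 'b': at 4 (fail-walked)  emit P6@[19:19]
pos 20 'b': at 5  emit P1@[18:20],P6@[20:20]
pos 21 'c': at 1 (fail-walked)
pos 22 'a': at 2  emit P0@[21:22]
pos 23 'b': at 6  emit P2@[21:23],P6@[23:23]
pos 24 'a': at 8 (fail-walked)
pos 25 'a': at 12 (fail-walked)
pos 26 'c': at 13
pos 27 'b': at 14  emit P6@[27:27]
pos 28 'b': at 15  emit P6@[28:28]
pos 29 'a': at 16  emit P5@[24:29]
pos 30 'c': at 9 (fail-walked)
pos 31 'a': at 10  emit P0@[30:31],P3@[28:31]
pos 32 'a': at 12 (fail-walked)
pos 33 'c': at 13
pos 34 'a': at 2 (fail-walked)  emit P0@[33:34]
pos 35 'b': at 6  emit P2@[33:35],P6@[35:35]

All matches (sorted): [[1,6],[2,1],[2,6],[4,6],[5,1],[5,6],[7,6],[8,6],[11,0],[11,3],[13,0],[14,2],[14,6],[17,0],[17,3],[19,6],[20,1],[20,6],[22,0],[23,2],[23,6],[27,6],[28,6],[29,5],[31,0],[31,3],[34,0],[35,2],[35,6]]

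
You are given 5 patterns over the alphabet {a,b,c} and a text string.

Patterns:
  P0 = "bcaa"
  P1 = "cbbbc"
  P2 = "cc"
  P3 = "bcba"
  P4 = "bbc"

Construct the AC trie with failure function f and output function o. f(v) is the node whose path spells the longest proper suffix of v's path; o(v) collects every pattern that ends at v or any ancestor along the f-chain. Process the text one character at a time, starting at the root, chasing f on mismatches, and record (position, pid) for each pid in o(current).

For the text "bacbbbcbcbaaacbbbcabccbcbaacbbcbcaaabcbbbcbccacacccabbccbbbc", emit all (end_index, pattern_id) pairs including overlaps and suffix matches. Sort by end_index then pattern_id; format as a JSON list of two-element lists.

Build automaton:
Trie nodes:
  n0 'ε': b→1 c→5
  n1 'b': b→13 c→2
  n2 'bc': a→3 b→11
  n3 'bca': a→4
  n4 'bcaa': ·  [P0 ends]
  n5 'c': b→6 c→10
  n6 'cb': b→7
  n7 'cbb': b→8
  n8 'cbbb': c→9
  n9 'cbbbc': ·  [P1 ends]
  n10 'cc': ·  [P2 ends]
  n11 'bcb': a→12
  n12 'bcba': ·  [P3 ends]
  n13 'bb': c→14
  n14 'bbc': ·  [P4 ends]

BFS fail/out derivation:
  n1('b'): parent n0 fail=0; on 'b' 0 → fail=0;  out ∅∪∅=∅
  n5('c'): parent n0 fail=0; on 'c' 0 → fail=0;  out ∅∪∅=∅
  n2('bc'): parent n1 fail=0; on 'c' 0 → fail=5;  out ∅∪∅=∅
  n6('cb'): parent n5 fail=0; on 'b' 0 → fail=1;  out ∅∪∅=∅
  n10('cc'): parent n5 fail=0; on 'c' 0 → fail=5;  out {2}∪∅={2}
  n13('bb'): parent n1 fail=0; on 'b' 0 → fail=1;  out ∅∪∅=∅
  n3('bca'): parent n2 fail=5; on 'a' 5→0 → fail=0;  out ∅∪∅=∅
  n7('cbb'): parent n6 fail=1; on 'b' 1 → fail=13;  out ∅∪∅=∅
  n11('bcb'): parent n2 fail=5; on 'b' 5 → fail=6;  out ∅∪∅=∅
  n14('bbc'): parent n13 fail=1; on 'c' 1 → fail=2;  out {4}∪∅={4}
  n4('bcaa'): parent n3 fail=0; on 'a' 0 → fail=0;  out {0}∪∅={0}
  n8('cbbb'): parent n7 fail=13; on 'b' 13→1 → fail=13;  out ∅∪∅=∅
  n12('bcba'): parent n11 fail=6; on 'a' 6→1→0 → fail=0;  out {3}∪∅={3}
  n9('cbbbc'): parent n8 fail=13; on 'c' 13 → fail=14;  out {1}∪{4}={1,4}

Scan:
i=0 'b': node 0→1
i=1 'a': node 1→0 (fail-walked)
i=2 'c': node 0→5
i=3 'b': node 5→6
i=4 'b': node 6→7
i=5 'b': node 7→8
i=6 'c': node 8→9  → match P1@[2:6],P4@[4:6]
i=7 'b': node 9→11 (fail-walked)
i=8 'c': node 11→2 (fail-walked)
i=9 'b': node 2→11
i=10 'a': node 11→12  → match P3@[7:10]
i=11 'a': node 12→0 (fail-walked)
i=12 'a': node 0→0
i=13 'c': node 0→5
i=14 'b': node 5→6
i=15 'b': node 6→7
i=16 'b': node 7→8
i=17 'c': node 8→9  → match P1@[13:17],P4@[15:17]
i=18 'a': node 9→3 (fail-walked)
i=19 'b': node 3→1 (fail-walked)
i=20 'c': node 1→2
i=21 'c': node 2→10 (fail-walked)  → match P2@[20:21]
i=22 'b': node 10→6 (fail-walked)
i=23 'c': node 6→2 (fail-walked)
i=24 'b': node 2→11
i=25 'a': node 11→12  → match P3@[22:25]
i=26 'a': node 12→0 (fail-walked)
i=27 'c': node 0→5
i=28 'b': node 5→6
i=29 'b': node 6→7
i=30 'c': node 7→14 (fail-walked)  → match P4@[28:30]
i=31 'b': node 14→11 (fail-walked)
i=32 'c': node 11→2 (fail-walked)
i=33 'a': node 2→3
i=34 'a': node 3→4  → match P0@[31:34]
i=35 'a': node 4→0 (fail-walked)
i=36 'b': node 0→1
i=37 'c': node 1→2
i=38 'b': node 2→11
i=39 'b': node 11→7 (fail-walked)
i=40 'b': node 7→8
i=41 'c': node 8→9  → match P1@[37:41],P4@[39:41]
i=42 'b': node 9→11 (fail-walked)
i=43 'c': node 11→2 (fail-walked)
i=44 'c': node 2→10 (fail-walked)  → match P2@[43:44]
i=45 'a': node 10→0 (fail-walked)
i=46 'c': node 0→5
i=47 'a': node 5→0 (fail-walked)
i=48 'c': node 0→5
i=49 'c': node 5→10  → match P2@[48:49]
i=50 'c': node 10→10 (fail-walked)  → match P2@[49:50]
i=51 'a': node 10→0 (fail-walked)
i=52 'b': node 0→1
i=53 'b': node 1→13
i=54 'c': node 13→14  → match P4@[52:54]
i=55 'c': node 14→10 (fail-walked)  → match P2@[54:55]
i=56 'b': node 10→6 (fail-walked)
i=57 'b': node 6→7
i=58 'b': node 7→8
i=59 'c': node 8→9  → match P1@[55:59],P4@[57:59]

Result: [[6,1],[6,4],[10,3],[17,1],[17,4],[21,2],[25,3],[30,4],[34,0],[41,1],[41,4],[44,2],[49,2],[50,2],[54,4],[55,2],[59,1],[59,4]]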